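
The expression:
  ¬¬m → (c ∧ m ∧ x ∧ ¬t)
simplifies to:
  (c ∧ x ∧ ¬t) ∨ ¬m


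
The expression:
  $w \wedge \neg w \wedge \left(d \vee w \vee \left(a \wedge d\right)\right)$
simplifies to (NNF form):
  $\text{False}$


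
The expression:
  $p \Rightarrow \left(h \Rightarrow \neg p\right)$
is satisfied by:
  {p: False, h: False}
  {h: True, p: False}
  {p: True, h: False}


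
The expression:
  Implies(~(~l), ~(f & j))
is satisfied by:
  {l: False, j: False, f: False}
  {f: True, l: False, j: False}
  {j: True, l: False, f: False}
  {f: True, j: True, l: False}
  {l: True, f: False, j: False}
  {f: True, l: True, j: False}
  {j: True, l: True, f: False}


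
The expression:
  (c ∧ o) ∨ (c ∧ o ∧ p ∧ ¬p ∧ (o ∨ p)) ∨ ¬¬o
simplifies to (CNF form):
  o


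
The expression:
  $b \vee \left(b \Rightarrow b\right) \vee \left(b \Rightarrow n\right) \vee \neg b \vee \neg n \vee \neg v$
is always true.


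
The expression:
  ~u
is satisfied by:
  {u: False}


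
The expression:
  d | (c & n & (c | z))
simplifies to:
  d | (c & n)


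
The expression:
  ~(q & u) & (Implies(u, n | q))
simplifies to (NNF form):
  ~u | (n & ~q)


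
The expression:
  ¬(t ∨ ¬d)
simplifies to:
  d ∧ ¬t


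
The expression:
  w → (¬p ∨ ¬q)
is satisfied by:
  {p: False, q: False, w: False}
  {w: True, p: False, q: False}
  {q: True, p: False, w: False}
  {w: True, q: True, p: False}
  {p: True, w: False, q: False}
  {w: True, p: True, q: False}
  {q: True, p: True, w: False}


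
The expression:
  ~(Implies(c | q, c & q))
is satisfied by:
  {q: True, c: False}
  {c: True, q: False}


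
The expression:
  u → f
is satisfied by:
  {f: True, u: False}
  {u: False, f: False}
  {u: True, f: True}


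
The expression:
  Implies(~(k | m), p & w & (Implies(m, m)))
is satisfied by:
  {k: True, m: True, w: True, p: True}
  {k: True, m: True, w: True, p: False}
  {k: True, m: True, p: True, w: False}
  {k: True, m: True, p: False, w: False}
  {k: True, w: True, p: True, m: False}
  {k: True, w: True, p: False, m: False}
  {k: True, w: False, p: True, m: False}
  {k: True, w: False, p: False, m: False}
  {m: True, w: True, p: True, k: False}
  {m: True, w: True, p: False, k: False}
  {m: True, p: True, w: False, k: False}
  {m: True, p: False, w: False, k: False}
  {w: True, p: True, m: False, k: False}


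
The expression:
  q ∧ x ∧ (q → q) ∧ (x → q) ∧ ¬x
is never true.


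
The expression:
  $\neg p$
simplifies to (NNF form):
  $\neg p$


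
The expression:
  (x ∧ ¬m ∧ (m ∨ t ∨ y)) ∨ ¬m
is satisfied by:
  {m: False}


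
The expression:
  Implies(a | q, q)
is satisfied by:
  {q: True, a: False}
  {a: False, q: False}
  {a: True, q: True}


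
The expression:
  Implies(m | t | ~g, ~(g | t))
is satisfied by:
  {g: False, t: False, m: False}
  {m: True, g: False, t: False}
  {g: True, m: False, t: False}


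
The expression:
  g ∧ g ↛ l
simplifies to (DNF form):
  g ∧ ¬l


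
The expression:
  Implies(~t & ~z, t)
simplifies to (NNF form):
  t | z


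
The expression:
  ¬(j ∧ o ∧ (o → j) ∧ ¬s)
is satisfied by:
  {s: True, o: False, j: False}
  {s: False, o: False, j: False}
  {j: True, s: True, o: False}
  {j: True, s: False, o: False}
  {o: True, s: True, j: False}
  {o: True, s: False, j: False}
  {o: True, j: True, s: True}


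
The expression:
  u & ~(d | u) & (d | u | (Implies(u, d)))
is never true.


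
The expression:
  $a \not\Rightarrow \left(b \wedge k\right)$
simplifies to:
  $a \wedge \left(\neg b \vee \neg k\right)$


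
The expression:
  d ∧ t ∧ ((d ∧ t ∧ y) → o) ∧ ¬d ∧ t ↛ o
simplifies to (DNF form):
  False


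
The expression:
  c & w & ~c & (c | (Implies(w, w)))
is never true.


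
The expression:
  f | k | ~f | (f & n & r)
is always true.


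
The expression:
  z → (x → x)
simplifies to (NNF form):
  True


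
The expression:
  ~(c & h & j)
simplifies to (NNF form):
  ~c | ~h | ~j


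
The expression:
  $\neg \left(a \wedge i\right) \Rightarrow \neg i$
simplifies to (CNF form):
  $a \vee \neg i$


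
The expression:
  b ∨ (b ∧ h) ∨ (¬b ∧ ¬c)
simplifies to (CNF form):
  b ∨ ¬c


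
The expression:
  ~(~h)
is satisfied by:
  {h: True}


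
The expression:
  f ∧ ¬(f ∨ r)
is never true.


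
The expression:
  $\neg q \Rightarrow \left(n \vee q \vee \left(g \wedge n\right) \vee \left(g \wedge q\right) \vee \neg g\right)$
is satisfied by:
  {n: True, q: True, g: False}
  {n: True, g: False, q: False}
  {q: True, g: False, n: False}
  {q: False, g: False, n: False}
  {n: True, q: True, g: True}
  {n: True, g: True, q: False}
  {q: True, g: True, n: False}


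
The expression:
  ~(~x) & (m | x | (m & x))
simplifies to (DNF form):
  x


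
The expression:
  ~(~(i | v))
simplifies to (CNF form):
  i | v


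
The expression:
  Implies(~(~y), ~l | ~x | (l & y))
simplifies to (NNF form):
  True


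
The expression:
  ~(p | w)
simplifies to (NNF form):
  ~p & ~w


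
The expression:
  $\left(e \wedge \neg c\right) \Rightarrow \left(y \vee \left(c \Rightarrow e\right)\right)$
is always true.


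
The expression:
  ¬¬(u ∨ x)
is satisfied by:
  {x: True, u: True}
  {x: True, u: False}
  {u: True, x: False}


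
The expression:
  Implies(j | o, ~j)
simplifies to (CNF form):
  ~j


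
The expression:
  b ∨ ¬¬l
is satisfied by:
  {b: True, l: True}
  {b: True, l: False}
  {l: True, b: False}


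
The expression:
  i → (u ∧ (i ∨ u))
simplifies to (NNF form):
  u ∨ ¬i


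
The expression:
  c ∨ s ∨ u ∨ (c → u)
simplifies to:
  True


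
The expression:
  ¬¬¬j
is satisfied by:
  {j: False}


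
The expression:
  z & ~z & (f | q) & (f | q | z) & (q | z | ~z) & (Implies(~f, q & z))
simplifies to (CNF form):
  False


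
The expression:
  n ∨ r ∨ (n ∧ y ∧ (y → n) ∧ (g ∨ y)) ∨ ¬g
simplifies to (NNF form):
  n ∨ r ∨ ¬g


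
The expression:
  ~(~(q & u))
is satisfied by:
  {u: True, q: True}


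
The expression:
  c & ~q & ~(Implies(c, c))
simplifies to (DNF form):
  False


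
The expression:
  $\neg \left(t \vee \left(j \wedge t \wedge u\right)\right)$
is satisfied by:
  {t: False}


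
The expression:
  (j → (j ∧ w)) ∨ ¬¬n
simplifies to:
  n ∨ w ∨ ¬j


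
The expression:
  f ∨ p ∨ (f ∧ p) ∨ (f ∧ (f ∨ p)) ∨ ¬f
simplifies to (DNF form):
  True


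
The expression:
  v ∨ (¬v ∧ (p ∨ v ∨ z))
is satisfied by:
  {z: True, v: True, p: True}
  {z: True, v: True, p: False}
  {z: True, p: True, v: False}
  {z: True, p: False, v: False}
  {v: True, p: True, z: False}
  {v: True, p: False, z: False}
  {p: True, v: False, z: False}


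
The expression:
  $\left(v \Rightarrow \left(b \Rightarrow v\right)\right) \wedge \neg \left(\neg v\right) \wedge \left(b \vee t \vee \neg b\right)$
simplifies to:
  $v$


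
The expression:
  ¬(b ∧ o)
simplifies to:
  ¬b ∨ ¬o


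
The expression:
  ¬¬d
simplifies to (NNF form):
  d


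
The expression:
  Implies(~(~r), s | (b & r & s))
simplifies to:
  s | ~r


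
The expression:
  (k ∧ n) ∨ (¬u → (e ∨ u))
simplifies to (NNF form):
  e ∨ u ∨ (k ∧ n)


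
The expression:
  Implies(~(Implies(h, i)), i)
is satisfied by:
  {i: True, h: False}
  {h: False, i: False}
  {h: True, i: True}


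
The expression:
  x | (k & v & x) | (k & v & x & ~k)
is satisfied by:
  {x: True}


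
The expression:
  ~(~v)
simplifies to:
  v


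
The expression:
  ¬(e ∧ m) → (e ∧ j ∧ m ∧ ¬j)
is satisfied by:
  {m: True, e: True}


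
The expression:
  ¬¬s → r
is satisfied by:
  {r: True, s: False}
  {s: False, r: False}
  {s: True, r: True}


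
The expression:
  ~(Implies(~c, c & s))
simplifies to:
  ~c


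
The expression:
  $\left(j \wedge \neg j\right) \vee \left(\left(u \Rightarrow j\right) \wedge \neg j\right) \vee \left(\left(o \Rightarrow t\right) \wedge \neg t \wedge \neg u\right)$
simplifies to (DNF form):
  $\left(\neg j \wedge \neg u\right) \vee \left(\neg j \wedge \neg o \wedge \neg u\right) \vee \left(\neg j \wedge \neg t \wedge \neg u\right) \vee \left(\neg o \wedge \neg t \wedge \neg u\right)$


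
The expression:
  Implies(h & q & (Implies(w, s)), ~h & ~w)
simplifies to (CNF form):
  (w | ~h | ~q) & (~h | ~q | ~s)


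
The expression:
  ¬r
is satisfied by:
  {r: False}


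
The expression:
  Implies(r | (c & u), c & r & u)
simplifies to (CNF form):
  (c | ~r) & (r | ~r) & (u | ~r) & (c | ~c | ~r) & (c | ~c | ~u) & (c | ~r | ~u) & (r | ~c | ~r) & (r | ~c | ~u) & (r | ~r | ~u) & (u | ~c | ~r) & (u | ~c | ~u) & (u | ~r | ~u)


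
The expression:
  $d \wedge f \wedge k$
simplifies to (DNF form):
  $d \wedge f \wedge k$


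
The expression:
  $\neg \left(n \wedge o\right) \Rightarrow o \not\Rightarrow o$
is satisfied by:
  {o: True, n: True}


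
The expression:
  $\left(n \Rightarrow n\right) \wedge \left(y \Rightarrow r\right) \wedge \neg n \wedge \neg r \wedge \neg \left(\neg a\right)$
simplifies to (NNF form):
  $a \wedge \neg n \wedge \neg r \wedge \neg y$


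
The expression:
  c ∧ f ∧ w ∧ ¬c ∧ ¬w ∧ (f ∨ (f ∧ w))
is never true.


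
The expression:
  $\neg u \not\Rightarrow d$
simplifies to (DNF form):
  $\neg d \wedge \neg u$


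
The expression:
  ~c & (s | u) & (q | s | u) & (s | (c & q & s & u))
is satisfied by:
  {s: True, c: False}


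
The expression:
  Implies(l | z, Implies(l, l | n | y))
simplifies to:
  True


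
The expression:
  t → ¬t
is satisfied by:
  {t: False}


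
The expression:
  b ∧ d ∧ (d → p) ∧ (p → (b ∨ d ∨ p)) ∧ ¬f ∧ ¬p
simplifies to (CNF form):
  False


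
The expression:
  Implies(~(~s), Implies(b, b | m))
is always true.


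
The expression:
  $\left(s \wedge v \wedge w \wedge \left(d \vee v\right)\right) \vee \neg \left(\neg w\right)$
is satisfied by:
  {w: True}


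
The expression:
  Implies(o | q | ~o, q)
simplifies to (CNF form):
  q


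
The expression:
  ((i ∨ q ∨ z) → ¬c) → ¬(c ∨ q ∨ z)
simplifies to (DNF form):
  (c ∧ i) ∨ (c ∧ q) ∨ (c ∧ z) ∨ (¬c ∧ ¬q ∧ ¬z)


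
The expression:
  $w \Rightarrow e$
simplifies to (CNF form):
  $e \vee \neg w$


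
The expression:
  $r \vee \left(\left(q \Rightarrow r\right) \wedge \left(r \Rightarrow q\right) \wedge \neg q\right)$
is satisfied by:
  {r: True, q: False}
  {q: False, r: False}
  {q: True, r: True}


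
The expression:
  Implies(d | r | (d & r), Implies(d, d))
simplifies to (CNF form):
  True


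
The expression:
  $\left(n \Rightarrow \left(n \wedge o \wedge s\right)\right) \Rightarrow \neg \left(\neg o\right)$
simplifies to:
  $n \vee o$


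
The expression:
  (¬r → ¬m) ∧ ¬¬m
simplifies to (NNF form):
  m ∧ r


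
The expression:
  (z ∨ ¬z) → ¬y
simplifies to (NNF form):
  ¬y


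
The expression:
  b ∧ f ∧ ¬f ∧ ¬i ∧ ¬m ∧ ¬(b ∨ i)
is never true.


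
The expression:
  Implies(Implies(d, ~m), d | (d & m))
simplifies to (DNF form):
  d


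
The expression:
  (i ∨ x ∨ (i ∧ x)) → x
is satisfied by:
  {x: True, i: False}
  {i: False, x: False}
  {i: True, x: True}


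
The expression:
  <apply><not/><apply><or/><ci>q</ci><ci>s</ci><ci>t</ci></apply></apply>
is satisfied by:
  {q: False, t: False, s: False}


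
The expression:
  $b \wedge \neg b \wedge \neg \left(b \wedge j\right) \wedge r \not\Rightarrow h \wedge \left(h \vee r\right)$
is never true.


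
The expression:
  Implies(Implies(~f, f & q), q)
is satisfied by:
  {q: True, f: False}
  {f: False, q: False}
  {f: True, q: True}


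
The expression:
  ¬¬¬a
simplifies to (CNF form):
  ¬a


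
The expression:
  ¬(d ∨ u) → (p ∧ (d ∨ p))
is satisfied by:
  {d: True, u: True, p: True}
  {d: True, u: True, p: False}
  {d: True, p: True, u: False}
  {d: True, p: False, u: False}
  {u: True, p: True, d: False}
  {u: True, p: False, d: False}
  {p: True, u: False, d: False}


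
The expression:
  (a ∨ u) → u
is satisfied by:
  {u: True, a: False}
  {a: False, u: False}
  {a: True, u: True}


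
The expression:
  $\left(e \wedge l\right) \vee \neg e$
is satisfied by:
  {l: True, e: False}
  {e: False, l: False}
  {e: True, l: True}


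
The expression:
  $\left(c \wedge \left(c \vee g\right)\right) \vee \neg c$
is always true.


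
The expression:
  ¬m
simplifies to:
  ¬m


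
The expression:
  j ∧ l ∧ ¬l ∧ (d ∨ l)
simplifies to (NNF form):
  False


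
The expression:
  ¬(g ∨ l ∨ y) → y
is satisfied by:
  {y: True, l: True, g: True}
  {y: True, l: True, g: False}
  {y: True, g: True, l: False}
  {y: True, g: False, l: False}
  {l: True, g: True, y: False}
  {l: True, g: False, y: False}
  {g: True, l: False, y: False}


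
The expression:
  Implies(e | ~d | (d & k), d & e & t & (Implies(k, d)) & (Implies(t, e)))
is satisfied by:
  {t: True, d: True, k: False, e: False}
  {d: True, t: False, k: False, e: False}
  {t: True, e: True, d: True, k: False}
  {t: True, e: True, d: True, k: True}


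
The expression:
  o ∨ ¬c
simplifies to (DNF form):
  o ∨ ¬c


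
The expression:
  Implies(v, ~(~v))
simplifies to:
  True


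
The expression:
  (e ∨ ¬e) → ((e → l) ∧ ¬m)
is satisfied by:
  {l: True, e: False, m: False}
  {e: False, m: False, l: False}
  {l: True, e: True, m: False}


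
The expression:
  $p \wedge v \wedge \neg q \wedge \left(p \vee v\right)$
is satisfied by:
  {p: True, v: True, q: False}


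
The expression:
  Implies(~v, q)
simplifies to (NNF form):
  q | v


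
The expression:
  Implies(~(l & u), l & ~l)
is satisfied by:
  {u: True, l: True}


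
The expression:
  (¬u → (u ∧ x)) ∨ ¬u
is always true.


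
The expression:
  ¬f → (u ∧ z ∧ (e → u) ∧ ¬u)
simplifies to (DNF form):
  f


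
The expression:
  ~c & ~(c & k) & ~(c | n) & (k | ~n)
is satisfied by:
  {n: False, c: False}


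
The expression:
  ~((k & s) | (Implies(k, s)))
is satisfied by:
  {k: True, s: False}


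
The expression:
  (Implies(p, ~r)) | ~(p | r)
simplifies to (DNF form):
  ~p | ~r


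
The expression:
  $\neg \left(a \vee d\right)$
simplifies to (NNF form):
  $\neg a \wedge \neg d$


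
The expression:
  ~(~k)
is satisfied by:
  {k: True}


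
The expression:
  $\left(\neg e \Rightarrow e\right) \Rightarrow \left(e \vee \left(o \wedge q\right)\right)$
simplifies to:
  $\text{True}$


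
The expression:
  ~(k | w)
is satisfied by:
  {w: False, k: False}


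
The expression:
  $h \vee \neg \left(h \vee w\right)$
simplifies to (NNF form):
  $h \vee \neg w$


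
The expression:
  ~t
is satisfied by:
  {t: False}


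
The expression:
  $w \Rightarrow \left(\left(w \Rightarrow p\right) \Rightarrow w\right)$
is always true.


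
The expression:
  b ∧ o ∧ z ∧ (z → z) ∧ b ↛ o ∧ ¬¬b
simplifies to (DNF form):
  False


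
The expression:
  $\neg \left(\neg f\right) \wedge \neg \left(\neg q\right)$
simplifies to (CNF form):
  $f \wedge q$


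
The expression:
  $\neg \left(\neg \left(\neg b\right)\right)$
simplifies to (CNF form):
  $\neg b$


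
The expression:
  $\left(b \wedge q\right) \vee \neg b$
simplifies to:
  $q \vee \neg b$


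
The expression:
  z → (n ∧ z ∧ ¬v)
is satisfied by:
  {n: True, z: False, v: False}
  {n: False, z: False, v: False}
  {v: True, n: True, z: False}
  {v: True, n: False, z: False}
  {z: True, n: True, v: False}


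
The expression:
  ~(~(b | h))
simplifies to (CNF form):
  b | h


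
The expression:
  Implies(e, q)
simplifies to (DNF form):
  q | ~e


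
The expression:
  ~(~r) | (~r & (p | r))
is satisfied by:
  {r: True, p: True}
  {r: True, p: False}
  {p: True, r: False}


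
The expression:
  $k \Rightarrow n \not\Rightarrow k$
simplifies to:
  $\neg k$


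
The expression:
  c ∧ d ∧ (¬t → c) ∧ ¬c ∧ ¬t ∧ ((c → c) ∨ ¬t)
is never true.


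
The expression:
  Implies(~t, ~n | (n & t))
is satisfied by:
  {t: True, n: False}
  {n: False, t: False}
  {n: True, t: True}


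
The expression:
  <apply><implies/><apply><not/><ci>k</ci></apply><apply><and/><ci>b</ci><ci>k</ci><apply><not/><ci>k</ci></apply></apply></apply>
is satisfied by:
  {k: True}


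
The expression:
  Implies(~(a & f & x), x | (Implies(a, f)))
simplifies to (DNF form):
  f | x | ~a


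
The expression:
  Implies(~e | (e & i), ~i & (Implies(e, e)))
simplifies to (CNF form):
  ~i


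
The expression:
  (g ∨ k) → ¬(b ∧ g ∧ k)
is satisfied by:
  {g: False, k: False, b: False}
  {b: True, g: False, k: False}
  {k: True, g: False, b: False}
  {b: True, k: True, g: False}
  {g: True, b: False, k: False}
  {b: True, g: True, k: False}
  {k: True, g: True, b: False}


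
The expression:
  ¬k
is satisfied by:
  {k: False}


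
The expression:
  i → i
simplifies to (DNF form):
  True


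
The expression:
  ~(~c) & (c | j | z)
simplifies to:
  c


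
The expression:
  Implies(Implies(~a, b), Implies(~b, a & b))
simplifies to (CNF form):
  b | ~a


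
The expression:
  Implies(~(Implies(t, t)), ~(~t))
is always true.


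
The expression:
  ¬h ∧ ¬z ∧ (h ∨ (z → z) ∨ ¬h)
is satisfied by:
  {h: False, z: False}


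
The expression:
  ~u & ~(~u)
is never true.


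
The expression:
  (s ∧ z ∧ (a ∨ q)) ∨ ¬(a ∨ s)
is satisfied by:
  {z: True, q: True, s: False, a: False}
  {z: True, q: False, s: False, a: False}
  {q: True, a: False, z: False, s: False}
  {a: False, q: False, z: False, s: False}
  {s: True, z: True, q: True, a: False}
  {a: True, s: True, z: True, q: True}
  {a: True, s: True, z: True, q: False}


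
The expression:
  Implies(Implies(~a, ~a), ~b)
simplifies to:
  ~b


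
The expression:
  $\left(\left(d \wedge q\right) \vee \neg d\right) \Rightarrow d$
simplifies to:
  $d$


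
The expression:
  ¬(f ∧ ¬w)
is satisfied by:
  {w: True, f: False}
  {f: False, w: False}
  {f: True, w: True}


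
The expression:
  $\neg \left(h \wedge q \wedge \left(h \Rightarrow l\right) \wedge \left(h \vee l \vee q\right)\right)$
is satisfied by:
  {l: False, q: False, h: False}
  {h: True, l: False, q: False}
  {q: True, l: False, h: False}
  {h: True, q: True, l: False}
  {l: True, h: False, q: False}
  {h: True, l: True, q: False}
  {q: True, l: True, h: False}


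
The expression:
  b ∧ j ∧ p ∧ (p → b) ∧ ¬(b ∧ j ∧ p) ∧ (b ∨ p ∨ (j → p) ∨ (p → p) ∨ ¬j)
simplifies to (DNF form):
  False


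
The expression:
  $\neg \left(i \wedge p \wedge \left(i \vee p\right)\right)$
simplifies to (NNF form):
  $\neg i \vee \neg p$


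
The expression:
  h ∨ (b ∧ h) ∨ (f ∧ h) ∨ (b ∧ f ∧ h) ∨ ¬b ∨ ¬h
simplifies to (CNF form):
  True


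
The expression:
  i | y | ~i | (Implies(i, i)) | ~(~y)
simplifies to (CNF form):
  True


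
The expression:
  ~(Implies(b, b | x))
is never true.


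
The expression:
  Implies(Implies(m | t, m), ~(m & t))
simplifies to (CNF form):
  ~m | ~t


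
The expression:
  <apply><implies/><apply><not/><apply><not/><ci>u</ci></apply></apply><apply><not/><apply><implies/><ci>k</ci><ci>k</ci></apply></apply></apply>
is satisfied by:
  {u: False}


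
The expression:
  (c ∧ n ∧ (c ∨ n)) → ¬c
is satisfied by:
  {c: False, n: False}
  {n: True, c: False}
  {c: True, n: False}


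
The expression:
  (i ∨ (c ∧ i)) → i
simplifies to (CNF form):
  True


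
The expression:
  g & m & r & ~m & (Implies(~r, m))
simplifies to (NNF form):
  False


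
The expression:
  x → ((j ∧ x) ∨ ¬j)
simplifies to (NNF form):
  True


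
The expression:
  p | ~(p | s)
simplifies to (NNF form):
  p | ~s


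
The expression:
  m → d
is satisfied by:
  {d: True, m: False}
  {m: False, d: False}
  {m: True, d: True}


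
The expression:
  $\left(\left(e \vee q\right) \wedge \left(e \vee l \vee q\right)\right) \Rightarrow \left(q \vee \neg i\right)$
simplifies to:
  $q \vee \neg e \vee \neg i$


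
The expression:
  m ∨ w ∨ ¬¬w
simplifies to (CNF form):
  m ∨ w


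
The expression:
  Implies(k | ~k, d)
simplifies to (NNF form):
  d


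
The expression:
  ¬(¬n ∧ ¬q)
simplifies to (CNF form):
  n ∨ q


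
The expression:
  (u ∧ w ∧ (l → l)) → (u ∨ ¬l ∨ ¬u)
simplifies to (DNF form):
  True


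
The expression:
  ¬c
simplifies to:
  ¬c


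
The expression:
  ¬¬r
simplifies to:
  r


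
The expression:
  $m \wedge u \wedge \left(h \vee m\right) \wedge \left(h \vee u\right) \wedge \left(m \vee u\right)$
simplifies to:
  $m \wedge u$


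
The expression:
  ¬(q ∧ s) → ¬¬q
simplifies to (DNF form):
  q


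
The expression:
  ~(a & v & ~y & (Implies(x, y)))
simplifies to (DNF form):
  x | y | ~a | ~v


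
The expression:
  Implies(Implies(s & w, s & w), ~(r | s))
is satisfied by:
  {r: False, s: False}


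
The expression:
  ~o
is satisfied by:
  {o: False}


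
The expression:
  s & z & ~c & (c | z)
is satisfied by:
  {z: True, s: True, c: False}


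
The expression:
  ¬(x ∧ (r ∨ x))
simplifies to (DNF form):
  ¬x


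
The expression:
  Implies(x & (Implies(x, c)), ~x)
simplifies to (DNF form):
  ~c | ~x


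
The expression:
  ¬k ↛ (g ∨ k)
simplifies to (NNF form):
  ¬g ∧ ¬k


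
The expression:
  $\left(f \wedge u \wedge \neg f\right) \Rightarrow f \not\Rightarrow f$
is always true.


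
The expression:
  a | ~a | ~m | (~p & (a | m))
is always true.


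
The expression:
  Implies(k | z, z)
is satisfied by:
  {z: True, k: False}
  {k: False, z: False}
  {k: True, z: True}


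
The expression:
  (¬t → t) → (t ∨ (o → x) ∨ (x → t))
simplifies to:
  True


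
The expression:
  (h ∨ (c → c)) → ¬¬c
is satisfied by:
  {c: True}


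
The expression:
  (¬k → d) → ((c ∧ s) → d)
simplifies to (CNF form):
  d ∨ ¬c ∨ ¬k ∨ ¬s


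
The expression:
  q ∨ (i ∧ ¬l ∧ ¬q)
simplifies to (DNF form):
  q ∨ (i ∧ ¬l)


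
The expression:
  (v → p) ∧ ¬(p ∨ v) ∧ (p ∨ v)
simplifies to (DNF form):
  False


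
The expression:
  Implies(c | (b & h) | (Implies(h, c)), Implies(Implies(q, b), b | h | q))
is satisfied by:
  {b: True, q: True, h: True}
  {b: True, q: True, h: False}
  {b: True, h: True, q: False}
  {b: True, h: False, q: False}
  {q: True, h: True, b: False}
  {q: True, h: False, b: False}
  {h: True, q: False, b: False}


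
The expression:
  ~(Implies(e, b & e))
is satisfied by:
  {e: True, b: False}


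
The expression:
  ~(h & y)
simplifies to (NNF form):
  ~h | ~y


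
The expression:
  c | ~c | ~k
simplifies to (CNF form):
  True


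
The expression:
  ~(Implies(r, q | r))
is never true.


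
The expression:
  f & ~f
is never true.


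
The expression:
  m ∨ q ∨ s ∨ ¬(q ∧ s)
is always true.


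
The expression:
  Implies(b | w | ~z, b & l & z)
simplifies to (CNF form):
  z & (b | ~w) & (l | ~b)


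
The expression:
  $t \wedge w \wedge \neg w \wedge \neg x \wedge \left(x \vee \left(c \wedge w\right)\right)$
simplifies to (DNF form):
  $\text{False}$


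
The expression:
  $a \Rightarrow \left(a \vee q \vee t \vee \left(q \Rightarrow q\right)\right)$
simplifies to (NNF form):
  $\text{True}$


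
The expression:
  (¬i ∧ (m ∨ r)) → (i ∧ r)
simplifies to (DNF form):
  i ∨ (¬m ∧ ¬r)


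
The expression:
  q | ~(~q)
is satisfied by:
  {q: True}


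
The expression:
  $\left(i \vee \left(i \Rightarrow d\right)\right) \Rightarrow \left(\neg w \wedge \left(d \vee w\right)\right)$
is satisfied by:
  {d: True, w: False}


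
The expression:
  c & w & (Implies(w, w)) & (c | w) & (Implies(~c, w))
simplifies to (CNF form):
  c & w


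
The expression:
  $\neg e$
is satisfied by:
  {e: False}


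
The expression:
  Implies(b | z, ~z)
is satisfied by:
  {z: False}


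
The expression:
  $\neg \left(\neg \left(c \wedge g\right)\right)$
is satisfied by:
  {c: True, g: True}


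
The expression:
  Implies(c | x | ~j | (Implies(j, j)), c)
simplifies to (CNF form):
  c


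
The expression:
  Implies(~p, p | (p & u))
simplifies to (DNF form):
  p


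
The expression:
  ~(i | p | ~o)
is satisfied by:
  {o: True, i: False, p: False}


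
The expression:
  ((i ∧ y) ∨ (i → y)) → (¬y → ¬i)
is always true.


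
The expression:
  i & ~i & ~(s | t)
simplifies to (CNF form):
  False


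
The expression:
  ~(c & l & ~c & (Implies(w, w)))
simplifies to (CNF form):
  True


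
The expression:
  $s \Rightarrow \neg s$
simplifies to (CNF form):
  $\neg s$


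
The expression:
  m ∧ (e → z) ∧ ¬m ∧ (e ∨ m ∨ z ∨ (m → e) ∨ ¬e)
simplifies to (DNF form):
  False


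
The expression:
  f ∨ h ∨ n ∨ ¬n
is always true.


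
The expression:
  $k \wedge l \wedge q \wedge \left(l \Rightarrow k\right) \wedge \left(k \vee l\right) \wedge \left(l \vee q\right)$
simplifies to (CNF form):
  $k \wedge l \wedge q$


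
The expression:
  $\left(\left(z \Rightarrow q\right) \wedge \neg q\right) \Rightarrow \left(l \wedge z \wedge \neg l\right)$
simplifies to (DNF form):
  $q \vee z$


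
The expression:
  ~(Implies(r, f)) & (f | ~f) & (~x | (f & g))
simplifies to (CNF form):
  r & ~f & ~x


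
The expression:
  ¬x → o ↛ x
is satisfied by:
  {x: True, o: True}
  {x: True, o: False}
  {o: True, x: False}


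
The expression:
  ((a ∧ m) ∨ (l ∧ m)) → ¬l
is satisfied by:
  {l: False, m: False}
  {m: True, l: False}
  {l: True, m: False}


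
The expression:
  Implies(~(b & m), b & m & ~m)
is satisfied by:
  {m: True, b: True}


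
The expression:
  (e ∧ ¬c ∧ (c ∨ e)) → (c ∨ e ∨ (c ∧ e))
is always true.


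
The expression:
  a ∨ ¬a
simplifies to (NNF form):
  True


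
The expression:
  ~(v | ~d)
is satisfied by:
  {d: True, v: False}


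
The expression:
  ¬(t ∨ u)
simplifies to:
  ¬t ∧ ¬u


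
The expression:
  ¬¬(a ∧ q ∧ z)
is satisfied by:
  {a: True, z: True, q: True}


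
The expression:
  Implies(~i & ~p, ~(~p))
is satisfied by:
  {i: True, p: True}
  {i: True, p: False}
  {p: True, i: False}


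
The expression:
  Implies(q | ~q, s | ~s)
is always true.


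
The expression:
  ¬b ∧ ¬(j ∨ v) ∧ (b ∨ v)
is never true.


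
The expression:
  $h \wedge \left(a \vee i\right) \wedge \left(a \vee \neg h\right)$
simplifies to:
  $a \wedge h$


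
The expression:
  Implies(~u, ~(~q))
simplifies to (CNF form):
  q | u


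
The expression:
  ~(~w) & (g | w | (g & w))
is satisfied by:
  {w: True}


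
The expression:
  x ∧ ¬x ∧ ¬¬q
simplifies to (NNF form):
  False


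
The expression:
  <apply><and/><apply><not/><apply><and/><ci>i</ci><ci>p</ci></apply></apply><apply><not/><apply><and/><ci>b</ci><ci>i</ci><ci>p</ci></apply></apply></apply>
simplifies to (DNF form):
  <apply><or/><apply><not/><ci>i</ci></apply><apply><not/><ci>p</ci></apply></apply>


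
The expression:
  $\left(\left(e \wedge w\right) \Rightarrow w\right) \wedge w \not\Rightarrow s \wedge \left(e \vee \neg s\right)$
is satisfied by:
  {w: True, s: False}


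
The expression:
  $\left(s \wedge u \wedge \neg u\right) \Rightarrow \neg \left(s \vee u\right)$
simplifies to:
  $\text{True}$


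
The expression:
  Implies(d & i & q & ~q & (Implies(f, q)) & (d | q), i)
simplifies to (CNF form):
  True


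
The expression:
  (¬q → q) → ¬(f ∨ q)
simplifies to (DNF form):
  ¬q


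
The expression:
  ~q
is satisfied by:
  {q: False}


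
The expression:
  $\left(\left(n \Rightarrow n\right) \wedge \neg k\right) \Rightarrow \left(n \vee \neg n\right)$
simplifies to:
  $\text{True}$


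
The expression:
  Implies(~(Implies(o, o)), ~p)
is always true.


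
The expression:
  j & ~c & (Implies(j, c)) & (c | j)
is never true.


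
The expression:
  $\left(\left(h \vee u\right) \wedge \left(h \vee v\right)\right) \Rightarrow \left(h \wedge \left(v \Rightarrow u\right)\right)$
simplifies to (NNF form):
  $\left(h \wedge u\right) \vee \left(\neg h \wedge \neg u\right) \vee \neg v$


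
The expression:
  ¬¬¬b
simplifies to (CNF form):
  ¬b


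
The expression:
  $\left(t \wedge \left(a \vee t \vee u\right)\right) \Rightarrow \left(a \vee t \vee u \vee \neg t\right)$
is always true.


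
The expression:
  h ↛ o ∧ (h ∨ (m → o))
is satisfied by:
  {h: True, o: False}


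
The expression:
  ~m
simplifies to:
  ~m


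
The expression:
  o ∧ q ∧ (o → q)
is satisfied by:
  {o: True, q: True}


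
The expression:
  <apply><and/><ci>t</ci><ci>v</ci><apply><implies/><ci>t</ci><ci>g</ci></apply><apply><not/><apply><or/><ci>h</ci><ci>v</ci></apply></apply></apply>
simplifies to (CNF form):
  <false/>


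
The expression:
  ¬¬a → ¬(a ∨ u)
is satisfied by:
  {a: False}


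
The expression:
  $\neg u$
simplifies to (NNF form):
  $\neg u$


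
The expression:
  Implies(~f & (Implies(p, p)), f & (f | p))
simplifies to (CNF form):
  f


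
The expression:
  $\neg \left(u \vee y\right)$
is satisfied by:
  {u: False, y: False}


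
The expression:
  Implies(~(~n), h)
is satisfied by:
  {h: True, n: False}
  {n: False, h: False}
  {n: True, h: True}


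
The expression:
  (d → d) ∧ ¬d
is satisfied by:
  {d: False}


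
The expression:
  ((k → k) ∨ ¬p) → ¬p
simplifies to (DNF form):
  ¬p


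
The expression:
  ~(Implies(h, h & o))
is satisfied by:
  {h: True, o: False}


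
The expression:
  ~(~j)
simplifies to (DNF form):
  j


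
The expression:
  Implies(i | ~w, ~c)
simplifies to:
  ~c | (w & ~i)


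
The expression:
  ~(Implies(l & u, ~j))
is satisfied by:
  {j: True, u: True, l: True}


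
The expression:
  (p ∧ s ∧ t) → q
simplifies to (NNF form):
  q ∨ ¬p ∨ ¬s ∨ ¬t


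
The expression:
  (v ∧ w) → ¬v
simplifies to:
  ¬v ∨ ¬w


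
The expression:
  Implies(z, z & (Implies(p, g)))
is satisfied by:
  {g: True, p: False, z: False}
  {p: False, z: False, g: False}
  {g: True, z: True, p: False}
  {z: True, p: False, g: False}
  {g: True, p: True, z: False}
  {p: True, g: False, z: False}
  {g: True, z: True, p: True}


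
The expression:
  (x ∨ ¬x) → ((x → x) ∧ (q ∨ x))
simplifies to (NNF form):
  q ∨ x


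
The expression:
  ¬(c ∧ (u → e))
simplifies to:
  (u ∧ ¬e) ∨ ¬c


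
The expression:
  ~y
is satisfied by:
  {y: False}


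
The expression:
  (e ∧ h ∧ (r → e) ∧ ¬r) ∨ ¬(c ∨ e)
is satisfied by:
  {h: True, r: False, c: False, e: False}
  {h: False, r: False, c: False, e: False}
  {h: True, r: True, c: False, e: False}
  {r: True, h: False, c: False, e: False}
  {h: True, e: True, r: False, c: False}
  {h: True, e: True, c: True, r: False}


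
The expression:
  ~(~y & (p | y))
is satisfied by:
  {y: True, p: False}
  {p: False, y: False}
  {p: True, y: True}


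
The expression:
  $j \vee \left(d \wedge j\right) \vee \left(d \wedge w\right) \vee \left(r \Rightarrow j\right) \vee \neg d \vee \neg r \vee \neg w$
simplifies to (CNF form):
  $\text{True}$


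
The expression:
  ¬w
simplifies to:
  ¬w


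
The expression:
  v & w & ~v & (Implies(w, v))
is never true.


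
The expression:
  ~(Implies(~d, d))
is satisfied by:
  {d: False}


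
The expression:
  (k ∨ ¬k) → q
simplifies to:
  q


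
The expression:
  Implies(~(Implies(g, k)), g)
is always true.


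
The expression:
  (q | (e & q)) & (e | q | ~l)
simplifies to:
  q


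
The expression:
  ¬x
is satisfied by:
  {x: False}


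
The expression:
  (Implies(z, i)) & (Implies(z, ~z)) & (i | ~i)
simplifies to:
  ~z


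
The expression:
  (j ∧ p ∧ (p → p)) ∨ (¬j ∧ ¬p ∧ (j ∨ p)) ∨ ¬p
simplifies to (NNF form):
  j ∨ ¬p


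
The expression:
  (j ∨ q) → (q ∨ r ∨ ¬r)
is always true.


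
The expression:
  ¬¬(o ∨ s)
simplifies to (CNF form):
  o ∨ s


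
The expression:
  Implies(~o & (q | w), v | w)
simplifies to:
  o | v | w | ~q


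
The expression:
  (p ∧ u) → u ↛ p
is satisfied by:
  {p: False, u: False}
  {u: True, p: False}
  {p: True, u: False}


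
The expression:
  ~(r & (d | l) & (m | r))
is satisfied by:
  {l: False, r: False, d: False}
  {d: True, l: False, r: False}
  {l: True, d: False, r: False}
  {d: True, l: True, r: False}
  {r: True, d: False, l: False}


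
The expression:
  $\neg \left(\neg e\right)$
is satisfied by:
  {e: True}


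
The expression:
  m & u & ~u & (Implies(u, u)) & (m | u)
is never true.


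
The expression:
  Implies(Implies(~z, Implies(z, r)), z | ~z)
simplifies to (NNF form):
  True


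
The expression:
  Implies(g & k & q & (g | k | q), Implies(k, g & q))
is always true.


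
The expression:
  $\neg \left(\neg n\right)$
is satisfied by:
  {n: True}


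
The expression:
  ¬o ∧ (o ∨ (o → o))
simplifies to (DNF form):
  ¬o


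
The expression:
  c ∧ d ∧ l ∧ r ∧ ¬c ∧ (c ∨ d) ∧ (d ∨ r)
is never true.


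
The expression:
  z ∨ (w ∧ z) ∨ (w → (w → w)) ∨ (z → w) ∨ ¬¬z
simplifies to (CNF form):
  True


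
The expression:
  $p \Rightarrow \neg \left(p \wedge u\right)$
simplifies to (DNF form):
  $\neg p \vee \neg u$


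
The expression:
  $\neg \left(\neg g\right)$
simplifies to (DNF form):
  $g$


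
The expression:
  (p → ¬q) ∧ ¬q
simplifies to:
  ¬q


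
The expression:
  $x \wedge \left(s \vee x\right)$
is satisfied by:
  {x: True}


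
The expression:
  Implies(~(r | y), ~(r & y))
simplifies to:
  True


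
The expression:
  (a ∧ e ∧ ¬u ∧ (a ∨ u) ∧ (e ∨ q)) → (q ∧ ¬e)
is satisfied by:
  {u: True, e: False, a: False}
  {e: False, a: False, u: False}
  {a: True, u: True, e: False}
  {a: True, e: False, u: False}
  {u: True, e: True, a: False}
  {e: True, u: False, a: False}
  {a: True, e: True, u: True}


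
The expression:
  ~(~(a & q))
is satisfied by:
  {a: True, q: True}


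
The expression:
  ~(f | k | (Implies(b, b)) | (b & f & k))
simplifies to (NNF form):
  False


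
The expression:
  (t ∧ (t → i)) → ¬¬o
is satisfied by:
  {o: True, t: False, i: False}
  {t: False, i: False, o: False}
  {i: True, o: True, t: False}
  {i: True, t: False, o: False}
  {o: True, t: True, i: False}
  {t: True, o: False, i: False}
  {i: True, t: True, o: True}


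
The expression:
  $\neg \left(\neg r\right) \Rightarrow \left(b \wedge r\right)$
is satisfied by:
  {b: True, r: False}
  {r: False, b: False}
  {r: True, b: True}


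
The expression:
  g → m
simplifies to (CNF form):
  m ∨ ¬g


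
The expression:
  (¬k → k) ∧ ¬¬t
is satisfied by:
  {t: True, k: True}


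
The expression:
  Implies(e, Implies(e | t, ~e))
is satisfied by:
  {e: False}


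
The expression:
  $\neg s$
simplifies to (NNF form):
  $\neg s$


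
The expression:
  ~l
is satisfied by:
  {l: False}


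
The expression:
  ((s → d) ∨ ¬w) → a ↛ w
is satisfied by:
  {a: True, s: True, d: False, w: False}
  {a: True, s: False, d: False, w: False}
  {a: True, d: True, s: True, w: False}
  {a: True, d: True, s: False, w: False}
  {w: True, a: True, s: True, d: False}
  {w: True, s: True, d: False, a: False}


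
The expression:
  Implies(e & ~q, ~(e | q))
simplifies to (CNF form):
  q | ~e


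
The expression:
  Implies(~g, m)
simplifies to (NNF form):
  g | m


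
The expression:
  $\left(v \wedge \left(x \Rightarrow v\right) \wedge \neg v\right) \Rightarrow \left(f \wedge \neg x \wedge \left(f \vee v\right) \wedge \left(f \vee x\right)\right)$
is always true.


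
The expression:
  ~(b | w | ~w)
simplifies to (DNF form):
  False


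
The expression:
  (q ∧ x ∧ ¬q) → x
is always true.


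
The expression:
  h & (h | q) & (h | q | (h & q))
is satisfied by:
  {h: True}


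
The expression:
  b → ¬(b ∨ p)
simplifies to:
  ¬b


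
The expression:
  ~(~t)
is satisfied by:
  {t: True}


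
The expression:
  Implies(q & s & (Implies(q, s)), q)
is always true.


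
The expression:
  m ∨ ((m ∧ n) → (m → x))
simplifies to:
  True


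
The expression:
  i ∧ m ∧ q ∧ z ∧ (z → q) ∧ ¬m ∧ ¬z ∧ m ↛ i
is never true.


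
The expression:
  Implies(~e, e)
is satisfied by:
  {e: True}


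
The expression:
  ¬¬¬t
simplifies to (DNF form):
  ¬t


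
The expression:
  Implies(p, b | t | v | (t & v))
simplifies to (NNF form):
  b | t | v | ~p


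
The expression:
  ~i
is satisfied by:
  {i: False}


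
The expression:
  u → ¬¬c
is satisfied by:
  {c: True, u: False}
  {u: False, c: False}
  {u: True, c: True}


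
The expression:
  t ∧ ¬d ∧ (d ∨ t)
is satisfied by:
  {t: True, d: False}


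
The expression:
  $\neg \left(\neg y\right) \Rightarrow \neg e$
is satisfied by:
  {e: False, y: False}
  {y: True, e: False}
  {e: True, y: False}


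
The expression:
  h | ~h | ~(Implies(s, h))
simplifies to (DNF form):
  True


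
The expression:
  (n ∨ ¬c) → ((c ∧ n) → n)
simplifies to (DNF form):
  True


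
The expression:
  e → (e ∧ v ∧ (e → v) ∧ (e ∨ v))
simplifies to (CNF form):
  v ∨ ¬e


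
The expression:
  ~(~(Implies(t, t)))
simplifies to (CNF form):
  True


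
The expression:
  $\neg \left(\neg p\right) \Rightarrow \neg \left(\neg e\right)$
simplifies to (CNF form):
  $e \vee \neg p$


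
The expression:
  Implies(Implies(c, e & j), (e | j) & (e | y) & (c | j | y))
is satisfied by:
  {c: True, y: True, e: True, j: True}
  {c: True, y: True, e: True, j: False}
  {c: True, y: True, j: True, e: False}
  {c: True, y: True, j: False, e: False}
  {c: True, e: True, j: True, y: False}
  {c: True, e: True, j: False, y: False}
  {c: True, e: False, j: True, y: False}
  {c: True, e: False, j: False, y: False}
  {y: True, e: True, j: True, c: False}
  {y: True, e: True, j: False, c: False}
  {y: True, j: True, e: False, c: False}
  {e: True, j: True, y: False, c: False}
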